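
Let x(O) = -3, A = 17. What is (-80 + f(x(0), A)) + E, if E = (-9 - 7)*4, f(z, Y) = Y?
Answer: -127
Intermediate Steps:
E = -64 (E = -16*4 = -64)
(-80 + f(x(0), A)) + E = (-80 + 17) - 64 = -63 - 64 = -127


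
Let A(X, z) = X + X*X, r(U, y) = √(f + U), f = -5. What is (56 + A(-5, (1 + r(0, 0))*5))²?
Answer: 5776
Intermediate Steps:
r(U, y) = √(-5 + U)
A(X, z) = X + X²
(56 + A(-5, (1 + r(0, 0))*5))² = (56 - 5*(1 - 5))² = (56 - 5*(-4))² = (56 + 20)² = 76² = 5776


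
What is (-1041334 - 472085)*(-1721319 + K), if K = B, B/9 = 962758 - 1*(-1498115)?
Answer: -30913910713422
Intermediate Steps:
B = 22147857 (B = 9*(962758 - 1*(-1498115)) = 9*(962758 + 1498115) = 9*2460873 = 22147857)
K = 22147857
(-1041334 - 472085)*(-1721319 + K) = (-1041334 - 472085)*(-1721319 + 22147857) = -1513419*20426538 = -30913910713422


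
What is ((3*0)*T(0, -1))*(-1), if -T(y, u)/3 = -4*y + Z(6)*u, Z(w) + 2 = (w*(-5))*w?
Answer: 0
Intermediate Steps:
Z(w) = -2 - 5*w² (Z(w) = -2 + (w*(-5))*w = -2 + (-5*w)*w = -2 - 5*w²)
T(y, u) = 12*y + 546*u (T(y, u) = -3*(-4*y + (-2 - 5*6²)*u) = -3*(-4*y + (-2 - 5*36)*u) = -3*(-4*y + (-2 - 180)*u) = -3*(-4*y - 182*u) = -3*(-182*u - 4*y) = 12*y + 546*u)
((3*0)*T(0, -1))*(-1) = ((3*0)*(12*0 + 546*(-1)))*(-1) = (0*(0 - 546))*(-1) = (0*(-546))*(-1) = 0*(-1) = 0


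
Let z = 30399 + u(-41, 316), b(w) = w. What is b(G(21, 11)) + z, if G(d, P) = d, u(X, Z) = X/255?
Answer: 7757059/255 ≈ 30420.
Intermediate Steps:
u(X, Z) = X/255 (u(X, Z) = X*(1/255) = X/255)
z = 7751704/255 (z = 30399 + (1/255)*(-41) = 30399 - 41/255 = 7751704/255 ≈ 30399.)
b(G(21, 11)) + z = 21 + 7751704/255 = 7757059/255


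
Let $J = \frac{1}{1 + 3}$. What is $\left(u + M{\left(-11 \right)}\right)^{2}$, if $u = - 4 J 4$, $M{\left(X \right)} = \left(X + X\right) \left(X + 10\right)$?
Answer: $324$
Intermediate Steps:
$J = \frac{1}{4} \approx 0.25$
$M{\left(X \right)} = 2 X \left(10 + X\right)$
$u = -4$ ($u = \left(-4\right) \frac{1}{4} \cdot 4 = \left(-1\right) 4 = -4$)
$\left(u + M{\left(-11 \right)}\right)^{2} = \left(-4 + 2 \left(-11\right) \left(10 - 11\right)\right)^{2} = \left(-4 + 2 \left(-11\right) \left(-1\right)\right)^{2} = \left(-4 + 22\right)^{2} = 18^{2} = 324$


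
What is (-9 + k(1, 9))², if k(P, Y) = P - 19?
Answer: 729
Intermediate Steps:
k(P, Y) = -19 + P
(-9 + k(1, 9))² = (-9 + (-19 + 1))² = (-9 - 18)² = (-27)² = 729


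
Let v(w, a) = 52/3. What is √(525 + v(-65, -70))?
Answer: √4881/3 ≈ 23.288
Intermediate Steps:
v(w, a) = 52/3 (v(w, a) = 52*(⅓) = 52/3)
√(525 + v(-65, -70)) = √(525 + 52/3) = √(1627/3) = √4881/3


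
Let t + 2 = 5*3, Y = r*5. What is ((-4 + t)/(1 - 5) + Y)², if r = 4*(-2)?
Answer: 28561/16 ≈ 1785.1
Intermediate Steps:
r = -8
Y = -40 (Y = -8*5 = -40)
t = 13 (t = -2 + 5*3 = -2 + 15 = 13)
((-4 + t)/(1 - 5) + Y)² = ((-4 + 13)/(1 - 5) - 40)² = (9/(-4) - 40)² = (9*(-¼) - 40)² = (-9/4 - 40)² = (-169/4)² = 28561/16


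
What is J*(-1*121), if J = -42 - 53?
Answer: 11495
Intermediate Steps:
J = -95
J*(-1*121) = -(-95)*121 = -95*(-121) = 11495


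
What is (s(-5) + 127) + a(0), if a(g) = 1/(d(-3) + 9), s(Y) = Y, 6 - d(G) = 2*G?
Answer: 2563/21 ≈ 122.05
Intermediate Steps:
d(G) = 6 - 2*G
a(g) = 1/21 (a(g) = 1/((6 - 2*(-3)) + 9) = 1/((6 + 6) + 9) = 1/(12 + 9) = 1/21)
(s(-5) + 127) + a(0) = (-5 + 127) + 1/21 = 122 + 1/21 = 2563/21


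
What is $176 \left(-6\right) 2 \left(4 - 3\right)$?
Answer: $-2112$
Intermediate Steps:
$176 \left(-6\right) 2 \left(4 - 3\right) = 176 \left(\left(-12\right) 1\right) = 176 \left(-12\right) = -2112$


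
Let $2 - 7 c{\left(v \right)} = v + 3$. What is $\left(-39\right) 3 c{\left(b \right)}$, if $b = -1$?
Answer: $0$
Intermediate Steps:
$c{\left(v \right)} = - \frac{1}{7} - \frac{v}{7}$ ($c{\left(v \right)} = \frac{2}{7} - \frac{v + 3}{7} = \frac{2}{7} - \frac{3 + v}{7} = \frac{2}{7} - \left(\frac{3}{7} + \frac{v}{7}\right) = - \frac{1}{7} - \frac{v}{7}$)
$\left(-39\right) 3 c{\left(b \right)} = \left(-39\right) 3 \left(- \frac{1}{7} - - \frac{1}{7}\right) = - 117 \left(- \frac{1}{7} + \frac{1}{7}\right) = \left(-117\right) 0 = 0$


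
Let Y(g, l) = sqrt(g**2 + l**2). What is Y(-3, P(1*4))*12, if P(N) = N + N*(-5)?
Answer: 12*sqrt(265) ≈ 195.35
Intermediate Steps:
P(N) = -4*N (P(N) = N - 5*N = -4*N)
Y(-3, P(1*4))*12 = sqrt((-3)**2 + (-4*4)**2)*12 = sqrt(9 + (-4*4)**2)*12 = sqrt(9 + (-16)**2)*12 = sqrt(9 + 256)*12 = sqrt(265)*12 = 12*sqrt(265)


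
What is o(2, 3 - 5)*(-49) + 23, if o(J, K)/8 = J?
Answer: -761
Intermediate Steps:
o(J, K) = 8*J
o(2, 3 - 5)*(-49) + 23 = (8*2)*(-49) + 23 = 16*(-49) + 23 = -784 + 23 = -761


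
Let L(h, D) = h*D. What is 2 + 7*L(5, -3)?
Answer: -103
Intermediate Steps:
L(h, D) = D*h
2 + 7*L(5, -3) = 2 + 7*(-3*5) = 2 + 7*(-15) = 2 - 105 = -103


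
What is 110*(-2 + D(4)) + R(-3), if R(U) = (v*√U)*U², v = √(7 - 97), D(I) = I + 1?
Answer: 330 - 27*√30 ≈ 182.11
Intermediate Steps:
D(I) = 1 + I
v = 3*I*√10 (v = √(-90) = 3*I*√10 ≈ 9.4868*I)
R(U) = 3*I*√10*U^(5/2) (R(U) = ((3*I*√10)*√U)*U² = (3*I*√10*√U)*U² = 3*I*√10*U^(5/2))
110*(-2 + D(4)) + R(-3) = 110*(-2 + (1 + 4)) + 3*I*√10*(-3)^(5/2) = 110*(-2 + 5) + 3*I*√10*(9*I*√3) = 110*3 - 27*√30 = 330 - 27*√30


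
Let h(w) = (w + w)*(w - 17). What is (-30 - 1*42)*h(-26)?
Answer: -160992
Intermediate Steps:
h(w) = 2*w*(-17 + w) (h(w) = (2*w)*(-17 + w) = 2*w*(-17 + w))
(-30 - 1*42)*h(-26) = (-30 - 1*42)*(2*(-26)*(-17 - 26)) = (-30 - 42)*(2*(-26)*(-43)) = -72*2236 = -160992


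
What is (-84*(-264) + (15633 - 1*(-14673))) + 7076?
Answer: 59558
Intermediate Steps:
(-84*(-264) + (15633 - 1*(-14673))) + 7076 = (22176 + (15633 + 14673)) + 7076 = (22176 + 30306) + 7076 = 52482 + 7076 = 59558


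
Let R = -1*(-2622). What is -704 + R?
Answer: 1918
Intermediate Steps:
R = 2622
-704 + R = -704 + 2622 = 1918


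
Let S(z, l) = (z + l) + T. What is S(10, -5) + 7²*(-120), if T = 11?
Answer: -5864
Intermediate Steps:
S(z, l) = 11 + l + z (S(z, l) = (z + l) + 11 = (l + z) + 11 = 11 + l + z)
S(10, -5) + 7²*(-120) = (11 - 5 + 10) + 7²*(-120) = 16 + 49*(-120) = 16 - 5880 = -5864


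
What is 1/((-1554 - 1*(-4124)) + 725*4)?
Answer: 1/5470 ≈ 0.00018282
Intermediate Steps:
1/((-1554 - 1*(-4124)) + 725*4) = 1/((-1554 + 4124) + 2900) = 1/(2570 + 2900) = 1/5470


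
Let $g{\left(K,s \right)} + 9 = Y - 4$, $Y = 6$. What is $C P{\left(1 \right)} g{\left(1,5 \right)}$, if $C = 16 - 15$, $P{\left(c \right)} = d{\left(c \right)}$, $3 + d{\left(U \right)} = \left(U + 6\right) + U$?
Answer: $-35$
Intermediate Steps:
$g{\left(K,s \right)} = -7$ ($g{\left(K,s \right)} = -9 + \left(6 - 4\right) = -9 + 2 = -7$)
$d{\left(U \right)} = 3 + 2 U$ ($d{\left(U \right)} = -3 + \left(\left(U + 6\right) + U\right) = -3 + \left(\left(6 + U\right) + U\right) = -3 + \left(6 + 2 U\right) = 3 + 2 U$)
$P{\left(c \right)} = 3 + 2 c$
$C = 1$ ($C = 16 - 15 = 1$)
$C P{\left(1 \right)} g{\left(1,5 \right)} = 1 \left(3 + 2 \cdot 1\right) \left(-7\right) = 1 \left(3 + 2\right) \left(-7\right) = 1 \cdot 5 \left(-7\right) = 5 \left(-7\right) = -35$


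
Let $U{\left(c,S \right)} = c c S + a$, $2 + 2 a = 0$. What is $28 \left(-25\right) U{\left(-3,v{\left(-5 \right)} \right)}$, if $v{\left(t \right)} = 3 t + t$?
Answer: $126700$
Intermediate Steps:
$a = -1$ ($a = -1 + \frac{1}{2} \cdot 0 = -1 + 0 = -1$)
$v{\left(t \right)} = 4 t$
$U{\left(c,S \right)} = -1 + S c^{2}$ ($U{\left(c,S \right)} = c c S - 1 = c^{2} S - 1 = S c^{2} - 1 = -1 + S c^{2}$)
$28 \left(-25\right) U{\left(-3,v{\left(-5 \right)} \right)} = 28 \left(-25\right) \left(-1 + 4 \left(-5\right) \left(-3\right)^{2}\right) = - 700 \left(-1 - 180\right) = \left(-700\right) \left(-181\right) = 126700$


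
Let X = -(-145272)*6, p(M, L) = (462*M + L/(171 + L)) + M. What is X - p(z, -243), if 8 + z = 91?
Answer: 6665597/8 ≈ 8.3320e+5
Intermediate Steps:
z = 83 (z = -8 + 91 = 83)
p(M, L) = 463*M + L/(171 + L) (p(M, L) = (462*M + L/(171 + L)) + M = 463*M + L/(171 + L))
X = 871632 (X = -6053*(-144) = 871632)
X - p(z, -243) = 871632 - (-243 + 79173*83 + 463*(-243)*83)/(171 - 243) = 871632 - (-243 + 6571359 - 9338247)/(-72) = 871632 - (-1)*(-2767131)/72 = 871632 - 1*307459/8 = 871632 - 307459/8 = 6665597/8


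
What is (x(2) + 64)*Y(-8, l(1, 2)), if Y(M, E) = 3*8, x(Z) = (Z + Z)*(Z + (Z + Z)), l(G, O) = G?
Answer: 2112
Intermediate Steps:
x(Z) = 6*Z² (x(Z) = (2*Z)*(Z + 2*Z) = (2*Z)*(3*Z) = 6*Z²)
Y(M, E) = 24
(x(2) + 64)*Y(-8, l(1, 2)) = (6*2² + 64)*24 = (6*4 + 64)*24 = (24 + 64)*24 = 88*24 = 2112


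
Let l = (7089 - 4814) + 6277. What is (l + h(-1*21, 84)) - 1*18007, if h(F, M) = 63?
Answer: -9392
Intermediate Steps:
l = 8552 (l = 2275 + 6277 = 8552)
(l + h(-1*21, 84)) - 1*18007 = (8552 + 63) - 1*18007 = 8615 - 18007 = -9392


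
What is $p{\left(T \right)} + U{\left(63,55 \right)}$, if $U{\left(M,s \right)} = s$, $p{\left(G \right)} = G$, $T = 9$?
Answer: $64$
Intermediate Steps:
$p{\left(T \right)} + U{\left(63,55 \right)} = 9 + 55 = 64$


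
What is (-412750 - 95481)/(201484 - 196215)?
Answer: -508231/5269 ≈ -96.457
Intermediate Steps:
(-412750 - 95481)/(201484 - 196215) = -508231/5269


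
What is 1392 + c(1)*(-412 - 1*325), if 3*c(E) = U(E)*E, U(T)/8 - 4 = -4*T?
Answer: 1392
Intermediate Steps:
U(T) = 32 - 32*T (U(T) = 32 + 8*(-4*T) = 32 - 32*T)
c(E) = E*(32 - 32*E)/3 (c(E) = ((32 - 32*E)*E)/3 = (E*(32 - 32*E))/3 = E*(32 - 32*E)/3)
1392 + c(1)*(-412 - 1*325) = 1392 + ((32/3)*1*(1 - 1*1))*(-412 - 1*325) = 1392 + ((32/3)*1*(1 - 1))*(-412 - 325) = 1392 + ((32/3)*1*0)*(-737) = 1392 + 0*(-737) = 1392 + 0 = 1392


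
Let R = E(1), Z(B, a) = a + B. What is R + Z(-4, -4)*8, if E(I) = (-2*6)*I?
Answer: -76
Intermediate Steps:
E(I) = -12*I
Z(B, a) = B + a
R = -12 (R = -12*1 = -12)
R + Z(-4, -4)*8 = -12 + (-4 - 4)*8 = -12 - 8*8 = -12 - 64 = -76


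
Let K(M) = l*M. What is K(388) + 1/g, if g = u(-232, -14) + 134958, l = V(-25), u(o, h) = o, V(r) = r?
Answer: -1306842199/134726 ≈ -9700.0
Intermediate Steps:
l = -25
g = 134726 (g = -232 + 134958 = 134726)
K(M) = -25*M
K(388) + 1/g = -25*388 + 1/134726 = -9700 + 1/134726 = -1306842199/134726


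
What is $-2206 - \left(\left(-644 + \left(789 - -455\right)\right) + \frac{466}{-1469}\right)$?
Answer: $- \frac{4121548}{1469} \approx -2805.7$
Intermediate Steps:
$-2206 - \left(\left(-644 + \left(789 - -455\right)\right) + \frac{466}{-1469}\right) = -2206 - \left(\left(-644 + \left(789 + 455\right)\right) + 466 \left(- \frac{1}{1469}\right)\right) = -2206 - \left(\left(-644 + 1244\right) - \frac{466}{1469}\right) = -2206 - \left(600 - \frac{466}{1469}\right) = -2206 - \frac{880934}{1469} = - \frac{4121548}{1469}$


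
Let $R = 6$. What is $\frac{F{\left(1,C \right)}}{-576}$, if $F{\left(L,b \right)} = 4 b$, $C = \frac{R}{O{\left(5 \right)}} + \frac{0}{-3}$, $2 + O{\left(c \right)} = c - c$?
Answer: $\frac{1}{48} \approx 0.020833$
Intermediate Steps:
$O{\left(c \right)} = -2$ ($O{\left(c \right)} = -2 + \left(c - c\right) = -2 + 0 = -2$)
$C = -3$ ($C = \frac{6}{-2} + \frac{0}{-3} = 6 \left(- \frac{1}{2}\right) + 0 \left(- \frac{1}{3}\right) = -3 + 0 = -3$)
$\frac{F{\left(1,C \right)}}{-576} = \frac{4 \left(-3\right)}{-576} = \left(- \frac{1}{576}\right) \left(-12\right) = \frac{1}{48}$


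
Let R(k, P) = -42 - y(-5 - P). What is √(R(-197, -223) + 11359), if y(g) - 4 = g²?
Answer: 7*I*√739 ≈ 190.29*I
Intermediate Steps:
y(g) = 4 + g²
R(k, P) = -46 - (-5 - P)² (R(k, P) = -42 - (4 + (-5 - P)²) = -42 + (-4 - (-5 - P)²) = -46 - (-5 - P)²)
√(R(-197, -223) + 11359) = √((-46 - (5 - 223)²) + 11359) = √((-46 - 1*(-218)²) + 11359) = √((-46 - 1*47524) + 11359) = √((-46 - 47524) + 11359) = √(-47570 + 11359) = √(-36211) = 7*I*√739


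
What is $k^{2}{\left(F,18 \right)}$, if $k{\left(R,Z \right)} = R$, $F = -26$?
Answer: $676$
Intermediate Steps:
$k^{2}{\left(F,18 \right)} = \left(-26\right)^{2} = 676$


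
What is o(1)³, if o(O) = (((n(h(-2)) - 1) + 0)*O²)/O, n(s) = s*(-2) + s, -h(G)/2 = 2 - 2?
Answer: -1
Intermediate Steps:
h(G) = 0 (h(G) = -2*(2 - 2) = -2*0 = 0)
n(s) = -s (n(s) = -2*s + s = -s)
o(O) = -O (o(O) = (((-1*0 - 1) + 0)*O²)/O = (((0 - 1) + 0)*O²)/O = ((-1 + 0)*O²)/O = (-O²)/O = -O)
o(1)³ = (-1*1)³ = (-1)³ = -1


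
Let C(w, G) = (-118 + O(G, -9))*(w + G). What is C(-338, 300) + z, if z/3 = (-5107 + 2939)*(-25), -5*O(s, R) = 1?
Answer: 835458/5 ≈ 1.6709e+5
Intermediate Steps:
O(s, R) = -1/5 (O(s, R) = -1/5*1 = -1/5)
C(w, G) = -591*G/5 - 591*w/5 (C(w, G) = (-118 - 1/5)*(w + G) = -591*(G + w)/5 = -591*G/5 - 591*w/5)
z = 162600 (z = 3*((-5107 + 2939)*(-25)) = 3*(-2168*(-25)) = 3*54200 = 162600)
C(-338, 300) + z = (-591/5*300 - 591/5*(-338)) + 162600 = (-35460 + 199758/5) + 162600 = 22458/5 + 162600 = 835458/5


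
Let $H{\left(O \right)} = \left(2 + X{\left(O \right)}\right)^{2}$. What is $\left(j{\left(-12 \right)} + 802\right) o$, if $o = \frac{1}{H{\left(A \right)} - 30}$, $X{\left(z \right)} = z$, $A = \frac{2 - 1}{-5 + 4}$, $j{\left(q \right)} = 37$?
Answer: $- \frac{839}{29} \approx -28.931$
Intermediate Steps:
$A = -1$ ($A = 1 \frac{1}{-1} = 1 \left(-1\right) = -1$)
$H{\left(O \right)} = \left(2 + O\right)^{2}$
$o = - \frac{1}{29}$ ($o = \frac{1}{\left(2 - 1\right)^{2} - 30} = \frac{1}{1^{2} - 30} = \frac{1}{1 - 30} = \frac{1}{-29} = - \frac{1}{29} \approx -0.034483$)
$\left(j{\left(-12 \right)} + 802\right) o = \left(37 + 802\right) \left(- \frac{1}{29}\right) = 839 \left(- \frac{1}{29}\right) = - \frac{839}{29}$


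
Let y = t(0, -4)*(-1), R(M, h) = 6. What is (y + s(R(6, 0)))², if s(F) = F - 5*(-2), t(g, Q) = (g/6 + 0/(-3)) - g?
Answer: 256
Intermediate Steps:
t(g, Q) = -5*g/6 (t(g, Q) = (g*(⅙) + 0*(-⅓)) - g = (g/6 + 0) - g = g/6 - g = -5*g/6)
s(F) = 10 + F (s(F) = F + 10 = 10 + F)
y = 0 (y = -⅚*0*(-1) = 0*(-1) = 0)
(y + s(R(6, 0)))² = (0 + (10 + 6))² = (0 + 16)² = 16² = 256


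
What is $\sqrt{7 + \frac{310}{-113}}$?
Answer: $\frac{\sqrt{54353}}{113} \approx 2.0632$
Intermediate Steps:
$\sqrt{7 + \frac{310}{-113}} = \sqrt{7 + 310 \left(- \frac{1}{113}\right)} = \sqrt{7 - \frac{310}{113}} = \sqrt{\frac{481}{113}} = \frac{\sqrt{54353}}{113}$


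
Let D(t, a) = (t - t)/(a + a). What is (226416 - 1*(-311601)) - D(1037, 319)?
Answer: 538017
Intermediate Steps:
D(t, a) = 0 (D(t, a) = 0/((2*a)) = 0*(1/(2*a)) = 0)
(226416 - 1*(-311601)) - D(1037, 319) = (226416 - 1*(-311601)) - 1*0 = (226416 + 311601) + 0 = 538017 + 0 = 538017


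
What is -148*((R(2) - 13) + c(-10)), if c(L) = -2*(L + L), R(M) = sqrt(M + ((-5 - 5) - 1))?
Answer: -3996 - 444*I ≈ -3996.0 - 444.0*I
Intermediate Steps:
R(M) = sqrt(-11 + M) (R(M) = sqrt(M + (-10 - 1)) = sqrt(M - 11) = sqrt(-11 + M))
c(L) = -4*L
-148*((R(2) - 13) + c(-10)) = -148*((sqrt(-11 + 2) - 13) - 4*(-10)) = -148*((sqrt(-9) - 13) + 40) = -148*((3*I - 13) + 40) = -148*((-13 + 3*I) + 40) = -148*(27 + 3*I) = -3996 - 444*I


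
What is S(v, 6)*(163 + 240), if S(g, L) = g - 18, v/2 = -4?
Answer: -10478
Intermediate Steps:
v = -8 (v = 2*(-4) = -8)
S(g, L) = -18 + g
S(v, 6)*(163 + 240) = (-18 - 8)*(163 + 240) = -26*403 = -10478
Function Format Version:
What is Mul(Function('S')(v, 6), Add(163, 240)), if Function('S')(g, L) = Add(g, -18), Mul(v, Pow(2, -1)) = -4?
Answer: -10478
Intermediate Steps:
v = -8 (v = Mul(2, -4) = -8)
Function('S')(g, L) = Add(-18, g)
Mul(Function('S')(v, 6), Add(163, 240)) = Mul(Add(-18, -8), Add(163, 240)) = Mul(-26, 403) = -10478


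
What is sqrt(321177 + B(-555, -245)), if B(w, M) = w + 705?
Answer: 9*sqrt(3967) ≈ 566.86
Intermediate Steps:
B(w, M) = 705 + w
sqrt(321177 + B(-555, -245)) = sqrt(321177 + (705 - 555)) = sqrt(321177 + 150) = sqrt(321327) = 9*sqrt(3967)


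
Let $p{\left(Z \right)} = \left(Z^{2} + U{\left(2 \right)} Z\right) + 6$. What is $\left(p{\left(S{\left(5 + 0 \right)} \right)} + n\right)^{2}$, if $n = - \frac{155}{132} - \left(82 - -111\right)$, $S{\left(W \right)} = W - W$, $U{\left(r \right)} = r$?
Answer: $\frac{616975921}{17424} \approx 35410.0$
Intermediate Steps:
$S{\left(W \right)} = 0$
$p{\left(Z \right)} = 6 + Z^{2} + 2 Z$ ($p{\left(Z \right)} = \left(Z^{2} + 2 Z\right) + 6 = 6 + Z^{2} + 2 Z$)
$n = - \frac{25631}{132}$ ($n = \left(-155\right) \frac{1}{132} - \left(82 + 111\right) = - \frac{155}{132} - 193 = - \frac{25631}{132} \approx -194.17$)
$\left(p{\left(S{\left(5 + 0 \right)} \right)} + n\right)^{2} = \left(\left(6 + 0^{2} + 2 \cdot 0\right) - \frac{25631}{132}\right)^{2} = \left(\left(6 + 0 + 0\right) - \frac{25631}{132}\right)^{2} = \left(6 - \frac{25631}{132}\right)^{2} = \left(- \frac{24839}{132}\right)^{2} = \frac{616975921}{17424}$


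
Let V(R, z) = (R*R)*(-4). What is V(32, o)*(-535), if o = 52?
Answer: 2191360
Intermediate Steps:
V(R, z) = -4*R² (V(R, z) = R²*(-4) = -4*R²)
V(32, o)*(-535) = -4*32²*(-535) = -4*1024*(-535) = -4096*(-535) = 2191360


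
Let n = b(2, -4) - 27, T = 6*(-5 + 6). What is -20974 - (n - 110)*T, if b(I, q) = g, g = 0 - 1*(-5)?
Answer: -20182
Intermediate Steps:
g = 5 (g = 0 + 5 = 5)
T = 6 (T = 6*1 = 6)
b(I, q) = 5
n = -22 (n = 5 - 27 = -22)
-20974 - (n - 110)*T = -20974 - (-22 - 110)*6 = -20974 - (-132)*6 = -20974 - 1*(-792) = -20974 + 792 = -20182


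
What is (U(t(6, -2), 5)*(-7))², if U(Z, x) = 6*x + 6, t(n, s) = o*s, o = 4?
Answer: 63504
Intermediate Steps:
t(n, s) = 4*s
U(Z, x) = 6 + 6*x
(U(t(6, -2), 5)*(-7))² = ((6 + 6*5)*(-7))² = ((6 + 30)*(-7))² = (36*(-7))² = (-252)² = 63504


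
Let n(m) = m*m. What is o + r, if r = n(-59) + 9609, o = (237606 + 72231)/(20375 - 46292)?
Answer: 112981231/8639 ≈ 13078.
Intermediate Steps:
n(m) = m**2
o = -103279/8639 (o = 309837/(-25917) = 309837*(-1/25917) = -103279/8639 ≈ -11.955)
r = 13090 (r = (-59)**2 + 9609 = 3481 + 9609 = 13090)
o + r = -103279/8639 + 13090 = 112981231/8639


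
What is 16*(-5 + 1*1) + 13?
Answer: -51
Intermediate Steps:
16*(-5 + 1*1) + 13 = 16*(-5 + 1) + 13 = 16*(-4) + 13 = -64 + 13 = -51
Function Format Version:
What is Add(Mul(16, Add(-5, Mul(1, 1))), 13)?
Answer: -51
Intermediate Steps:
Add(Mul(16, Add(-5, Mul(1, 1))), 13) = Add(Mul(16, Add(-5, 1)), 13) = Add(Mul(16, -4), 13) = Add(-64, 13) = -51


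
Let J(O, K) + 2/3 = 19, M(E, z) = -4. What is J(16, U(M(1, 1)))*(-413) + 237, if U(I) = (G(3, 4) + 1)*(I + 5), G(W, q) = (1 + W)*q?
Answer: -22004/3 ≈ -7334.7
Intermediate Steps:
G(W, q) = q*(1 + W)
U(I) = 85 + 17*I (U(I) = (4*(1 + 3) + 1)*(I + 5) = (4*4 + 1)*(5 + I) = (16 + 1)*(5 + I) = 17*(5 + I) = 85 + 17*I)
J(O, K) = 55/3 (J(O, K) = -⅔ + 19 = 55/3)
J(16, U(M(1, 1)))*(-413) + 237 = (55/3)*(-413) + 237 = -22715/3 + 237 = -22004/3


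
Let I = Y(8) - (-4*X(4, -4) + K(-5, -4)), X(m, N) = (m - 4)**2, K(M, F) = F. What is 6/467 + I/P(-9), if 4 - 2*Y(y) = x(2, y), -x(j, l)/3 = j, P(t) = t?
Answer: -461/467 ≈ -0.98715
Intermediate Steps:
x(j, l) = -3*j
X(m, N) = (-4 + m)**2
Y(y) = 5 (Y(y) = 2 - (-3)*2/2 = 2 - 1/2*(-6) = 2 + 3 = 5)
I = 9 (I = 5 - (-4*(-4 + 4)**2 - 4) = 5 - (-4*0**2 - 4) = 5 - (-4*0 - 4) = 5 - (0 - 4) = 5 - 1*(-4) = 5 + 4 = 9)
6/467 + I/P(-9) = 6/467 + 9/(-9) = 6*(1/467) + 9*(-1/9) = 6/467 - 1 = -461/467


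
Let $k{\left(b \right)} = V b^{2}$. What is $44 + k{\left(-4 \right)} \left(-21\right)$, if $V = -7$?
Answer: $2396$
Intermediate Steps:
$k{\left(b \right)} = - 7 b^{2}$
$44 + k{\left(-4 \right)} \left(-21\right) = 44 + - 7 \left(-4\right)^{2} \left(-21\right) = 44 + \left(-7\right) 16 \left(-21\right) = 44 - -2352 = 44 + 2352 = 2396$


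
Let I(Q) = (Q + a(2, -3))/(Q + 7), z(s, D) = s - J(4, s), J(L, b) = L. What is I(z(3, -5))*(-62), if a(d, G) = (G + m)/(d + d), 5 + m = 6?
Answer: 31/2 ≈ 15.500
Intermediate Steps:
m = 1 (m = -5 + 6 = 1)
z(s, D) = -4 + s (z(s, D) = s - 1*4 = s - 4 = -4 + s)
a(d, G) = (1 + G)/(2*d) (a(d, G) = (G + 1)/(d + d) = (1 + G)/((2*d)) = (1 + G)*(1/(2*d)) = (1 + G)/(2*d))
I(Q) = (-½ + Q)/(7 + Q) (I(Q) = (Q + (½)*(1 - 3)/2)/(Q + 7) = (Q + (½)*(½)*(-2))/(7 + Q) = (Q - ½)/(7 + Q) = (-½ + Q)/(7 + Q))
I(z(3, -5))*(-62) = ((-½ + (-4 + 3))/(7 + (-4 + 3)))*(-62) = ((-½ - 1)/(7 - 1))*(-62) = (-3/2/6)*(-62) = ((⅙)*(-3/2))*(-62) = -¼*(-62) = 31/2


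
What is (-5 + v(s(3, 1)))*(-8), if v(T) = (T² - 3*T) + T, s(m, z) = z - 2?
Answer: 16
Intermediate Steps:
s(m, z) = -2 + z
v(T) = T² - 2*T
(-5 + v(s(3, 1)))*(-8) = (-5 + (-2 + 1)*(-2 + (-2 + 1)))*(-8) = (-5 - (-2 - 1))*(-8) = (-5 - 1*(-3))*(-8) = (-5 + 3)*(-8) = -2*(-8) = 16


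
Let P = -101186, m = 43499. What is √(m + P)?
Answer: I*√57687 ≈ 240.18*I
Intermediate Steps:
√(m + P) = √(43499 - 101186) = √(-57687) = I*√57687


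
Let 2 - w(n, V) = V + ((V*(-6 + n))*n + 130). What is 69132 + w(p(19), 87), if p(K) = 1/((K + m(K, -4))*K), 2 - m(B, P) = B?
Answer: 99535897/1444 ≈ 68931.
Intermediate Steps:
m(B, P) = 2 - B
p(K) = 1/(2*K) (p(K) = 1/((K + (2 - K))*K) = 1/(2*K))
w(n, V) = -128 - V - V*n*(-6 + n) (w(n, V) = 2 - (V + ((V*(-6 + n))*n + 130)) = 2 - (V + (V*n*(-6 + n) + 130)) = 2 - (V + (130 + V*n*(-6 + n))) = 2 - (130 + V + V*n*(-6 + n)) = 2 + (-130 - V - V*n*(-6 + n)) = -128 - V - V*n*(-6 + n))
69132 + w(p(19), 87) = 69132 + (-128 - 1*87 - 1*87*((½)/19)² + 6*87*((½)/19)) = 69132 + (-128 - 87 - 1*87*((½)*(1/19))² + 6*87*((½)*(1/19))) = 69132 + (-128 - 87 - 1*87*(1/38)² + 6*87*(1/38)) = 69132 + (-128 - 87 - 1*87*1/1444 + 261/19) = 69132 + (-128 - 87 - 87/1444 + 261/19) = 69132 - 290711/1444 = 99535897/1444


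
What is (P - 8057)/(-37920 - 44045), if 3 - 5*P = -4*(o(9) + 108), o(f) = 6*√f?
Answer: 39778/409825 ≈ 0.097061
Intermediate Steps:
P = 507/5 (P = ⅗ - (-4)*(6*√9 + 108)/5 = ⅗ - (-4)*(6*3 + 108)/5 = ⅗ - (-4)*(18 + 108)/5 = ⅗ - (-4)*126/5 = ⅗ - ⅕*(-504) = ⅗ + 504/5 = 507/5 ≈ 101.40)
(P - 8057)/(-37920 - 44045) = (507/5 - 8057)/(-37920 - 44045) = -39778/5/(-81965) = -39778/5*(-1/81965) = 39778/409825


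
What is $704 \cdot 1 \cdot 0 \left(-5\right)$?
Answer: $0$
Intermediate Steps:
$704 \cdot 1 \cdot 0 \left(-5\right) = 704 \cdot 0 \left(-5\right) = 704 \cdot 0 = 0$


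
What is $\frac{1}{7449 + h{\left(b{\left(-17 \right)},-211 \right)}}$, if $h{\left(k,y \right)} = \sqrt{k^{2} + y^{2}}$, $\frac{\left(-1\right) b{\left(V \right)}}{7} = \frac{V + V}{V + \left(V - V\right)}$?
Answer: $\frac{7449}{55442884} - \frac{\sqrt{44717}}{55442884} \approx 0.00013054$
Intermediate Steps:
$b{\left(V \right)} = -14$ ($b{\left(V \right)} = - 7 \frac{V + V}{V + \left(V - V\right)} = - 7 \frac{2 V}{V + 0} = - 7 \frac{2 V}{V} = \left(-7\right) 2 = -14$)
$\frac{1}{7449 + h{\left(b{\left(-17 \right)},-211 \right)}} = \frac{1}{7449 + \sqrt{\left(-14\right)^{2} + \left(-211\right)^{2}}} = \frac{1}{7449 + \sqrt{196 + 44521}} = \frac{1}{7449 + \sqrt{44717}}$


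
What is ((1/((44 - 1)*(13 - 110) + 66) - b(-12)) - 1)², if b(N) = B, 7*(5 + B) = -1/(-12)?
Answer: 1890875258281/118900832400 ≈ 15.903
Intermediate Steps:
B = -419/84 (B = -5 + (-1/(-12))/7 = -5 + (-1*(-1/12))/7 = -5 + (⅐)*(1/12) = -5 + 1/84 = -419/84 ≈ -4.9881)
b(N) = -419/84
((1/((44 - 1)*(13 - 110) + 66) - b(-12)) - 1)² = ((1/((44 - 1)*(13 - 110) + 66) - 1*(-419/84)) - 1)² = ((1/(43*(-97) + 66) + 419/84) - 1)² = ((1/(-4171 + 66) + 419/84) - 1)² = ((1/(-4105) + 419/84) - 1)² = ((-1/4105 + 419/84) - 1)² = (1719911/344820 - 1)² = (1375091/344820)² = 1890875258281/118900832400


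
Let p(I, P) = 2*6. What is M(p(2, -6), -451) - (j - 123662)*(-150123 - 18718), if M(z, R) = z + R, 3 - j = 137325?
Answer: -44064799983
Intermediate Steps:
j = -137322 (j = 3 - 1*137325 = 3 - 137325 = -137322)
p(I, P) = 12
M(z, R) = R + z
M(p(2, -6), -451) - (j - 123662)*(-150123 - 18718) = (-451 + 12) - (-137322 - 123662)*(-150123 - 18718) = -439 - (-260984)*(-168841) = -439 - 1*44064799544 = -439 - 44064799544 = -44064799983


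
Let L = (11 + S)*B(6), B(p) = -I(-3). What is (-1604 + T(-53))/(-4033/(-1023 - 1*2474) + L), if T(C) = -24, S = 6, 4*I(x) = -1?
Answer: -2070224/6871 ≈ -301.30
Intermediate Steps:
I(x) = -1/4 (I(x) = (1/4)*(-1) = -1/4)
B(p) = 1/4 (B(p) = -1*(-1/4) = 1/4)
L = 17/4 (L = (11 + 6)*(1/4) = 17*(1/4) = 17/4 ≈ 4.2500)
(-1604 + T(-53))/(-4033/(-1023 - 1*2474) + L) = (-1604 - 24)/(-4033/(-1023 - 1*2474) + 17/4) = -1628/(-4033/(-1023 - 2474) + 17/4) = -1628/(-4033/(-3497) + 17/4) = -1628/(-4033*(-1/3497) + 17/4) = -1628/(4033/3497 + 17/4) = -1628/75581/13988 = -1628*13988/75581 = -2070224/6871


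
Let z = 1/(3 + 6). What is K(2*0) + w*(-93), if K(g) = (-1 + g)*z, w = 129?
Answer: -107974/9 ≈ -11997.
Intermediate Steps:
z = ⅑ (z = 1/9 = ⅑ ≈ 0.11111)
K(g) = -⅑ + g/9 (K(g) = (-1 + g)*(⅑) = -⅑ + g/9)
K(2*0) + w*(-93) = (-⅑ + (2*0)/9) + 129*(-93) = (-⅑ + (⅑)*0) - 11997 = (-⅑ + 0) - 11997 = -⅑ - 11997 = -107974/9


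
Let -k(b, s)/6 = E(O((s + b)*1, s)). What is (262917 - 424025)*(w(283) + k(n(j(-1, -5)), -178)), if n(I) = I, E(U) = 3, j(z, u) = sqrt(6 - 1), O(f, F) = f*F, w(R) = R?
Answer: -42693620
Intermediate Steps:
O(f, F) = F*f
j(z, u) = sqrt(5)
k(b, s) = -18 (k(b, s) = -6*3 = -18)
(262917 - 424025)*(w(283) + k(n(j(-1, -5)), -178)) = (262917 - 424025)*(283 - 18) = -161108*265 = -42693620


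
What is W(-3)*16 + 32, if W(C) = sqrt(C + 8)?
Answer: 32 + 16*sqrt(5) ≈ 67.777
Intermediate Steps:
W(C) = sqrt(8 + C)
W(-3)*16 + 32 = sqrt(8 - 3)*16 + 32 = sqrt(5)*16 + 32 = 16*sqrt(5) + 32 = 32 + 16*sqrt(5)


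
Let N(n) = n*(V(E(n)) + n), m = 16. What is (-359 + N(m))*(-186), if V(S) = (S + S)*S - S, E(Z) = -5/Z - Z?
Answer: -6452805/4 ≈ -1.6132e+6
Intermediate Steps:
E(Z) = -Z - 5/Z
V(S) = -S + 2*S² (V(S) = (2*S)*S - S = 2*S² - S = -S + 2*S²)
N(n) = n*(n + (-n - 5/n)*(-1 - 10/n - 2*n)) (N(n) = n*((-n - 5/n)*(-1 + 2*(-n - 5/n)) + n) = n*((-n - 5/n)*(-1 + (-10/n - 2*n)) + n) = n*((-n - 5/n)*(-1 - 10/n - 2*n) + n) = n*(n + (-n - 5/n)*(-1 - 10/n - 2*n)))
(-359 + N(m))*(-186) = (-359 + (16³ + (5 + 16²)*(10 + 16 + 2*16²))/16)*(-186) = (-359 + (4096 + (5 + 256)*(10 + 16 + 2*256))/16)*(-186) = (-359 + (4096 + 261*(10 + 16 + 512))/16)*(-186) = (-359 + (4096 + 261*538)/16)*(-186) = (-359 + (4096 + 140418)/16)*(-186) = (-359 + (1/16)*144514)*(-186) = (-359 + 72257/8)*(-186) = (69385/8)*(-186) = -6452805/4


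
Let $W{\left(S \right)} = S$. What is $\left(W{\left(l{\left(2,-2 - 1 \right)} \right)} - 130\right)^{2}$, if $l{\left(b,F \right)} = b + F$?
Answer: $17161$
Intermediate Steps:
$l{\left(b,F \right)} = F + b$
$\left(W{\left(l{\left(2,-2 - 1 \right)} \right)} - 130\right)^{2} = \left(\left(\left(-2 - 1\right) + 2\right) - 130\right)^{2} = \left(\left(-3 + 2\right) - 130\right)^{2} = \left(-1 - 130\right)^{2} = \left(-131\right)^{2} = 17161$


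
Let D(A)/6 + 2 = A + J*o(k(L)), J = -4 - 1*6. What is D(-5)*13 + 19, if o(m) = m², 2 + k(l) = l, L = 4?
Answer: -3647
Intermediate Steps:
J = -10 (J = -4 - 6 = -10)
k(l) = -2 + l
D(A) = -252 + 6*A (D(A) = -12 + 6*(A - 10*(-2 + 4)²) = -12 + 6*(A - 10*2²) = -12 + 6*(A - 10*4) = -12 + 6*(A - 40) = -12 + 6*(-40 + A) = -12 + (-240 + 6*A) = -252 + 6*A)
D(-5)*13 + 19 = (-252 + 6*(-5))*13 + 19 = (-252 - 30)*13 + 19 = -282*13 + 19 = -3666 + 19 = -3647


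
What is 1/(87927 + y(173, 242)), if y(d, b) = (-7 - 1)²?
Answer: 1/87991 ≈ 1.1365e-5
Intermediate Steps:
y(d, b) = 64 (y(d, b) = (-8)² = 64)
1/(87927 + y(173, 242)) = 1/(87927 + 64) = 1/87991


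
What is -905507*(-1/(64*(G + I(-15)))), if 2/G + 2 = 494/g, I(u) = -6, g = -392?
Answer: -578618973/270464 ≈ -2139.4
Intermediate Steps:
G = -392/639 (G = 2/(-2 + 494/(-392)) = 2/(-2 + 494*(-1/392)) = 2/(-2 - 247/196) = 2/(-639/196) = 2*(-196/639) = -392/639 ≈ -0.61346)
-905507*(-1/(64*(G + I(-15)))) = -905507*(-1/(64*(-392/639 - 6))) = -905507/((-64*(-4226/639))) = -905507/270464/639 = -905507*639/270464 = -578618973/270464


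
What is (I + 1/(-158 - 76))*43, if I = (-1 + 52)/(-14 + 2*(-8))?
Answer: -42871/585 ≈ -73.284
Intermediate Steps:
I = -17/10 (I = 51/(-14 - 16) = 51/(-30) = 51*(-1/30) = -17/10 ≈ -1.7000)
(I + 1/(-158 - 76))*43 = (-17/10 + 1/(-158 - 76))*43 = (-17/10 + 1/(-234))*43 = (-17/10 - 1/234)*43 = -997/585*43 = -42871/585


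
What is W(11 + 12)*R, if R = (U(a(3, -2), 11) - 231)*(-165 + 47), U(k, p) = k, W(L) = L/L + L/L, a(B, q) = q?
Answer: 54988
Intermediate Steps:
W(L) = 2 (W(L) = 1 + 1 = 2)
R = 27494 (R = (-2 - 231)*(-165 + 47) = -233*(-118) = 27494)
W(11 + 12)*R = 2*27494 = 54988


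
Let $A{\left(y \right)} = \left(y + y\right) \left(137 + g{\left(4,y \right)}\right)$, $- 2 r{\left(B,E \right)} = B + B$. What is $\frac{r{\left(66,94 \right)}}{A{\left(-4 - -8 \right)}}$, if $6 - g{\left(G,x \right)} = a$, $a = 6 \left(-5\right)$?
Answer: $- \frac{33}{692} \approx -0.047688$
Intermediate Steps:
$r{\left(B,E \right)} = - B$ ($r{\left(B,E \right)} = - \frac{B + B}{2} = - \frac{2 B}{2} = - B$)
$a = -30$
$g{\left(G,x \right)} = 36$ ($g{\left(G,x \right)} = 6 - -30 = 6 + 30 = 36$)
$A{\left(y \right)} = 346 y$ ($A{\left(y \right)} = \left(y + y\right) \left(137 + 36\right) = 2 y 173 = 346 y$)
$\frac{r{\left(66,94 \right)}}{A{\left(-4 - -8 \right)}} = \frac{\left(-1\right) 66}{346 \left(-4 - -8\right)} = - \frac{66}{346 \left(-4 + 8\right)} = - \frac{66}{346 \cdot 4} = - \frac{66}{1384} = \left(-66\right) \frac{1}{1384} = - \frac{33}{692}$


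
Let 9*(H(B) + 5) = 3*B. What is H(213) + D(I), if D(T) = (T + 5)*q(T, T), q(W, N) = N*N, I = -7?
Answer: -32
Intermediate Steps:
q(W, N) = N²
D(T) = T²*(5 + T) (D(T) = (T + 5)*T² = (5 + T)*T² = T²*(5 + T))
H(B) = -5 + B/3 (H(B) = -5 + (3*B)/9 = -5 + B/3)
H(213) + D(I) = (-5 + (⅓)*213) + (-7)²*(5 - 7) = (-5 + 71) + 49*(-2) = 66 - 98 = -32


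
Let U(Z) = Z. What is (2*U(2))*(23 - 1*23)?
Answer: 0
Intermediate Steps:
(2*U(2))*(23 - 1*23) = (2*2)*(23 - 1*23) = 4*(23 - 23) = 4*0 = 0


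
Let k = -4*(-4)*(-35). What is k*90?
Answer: -50400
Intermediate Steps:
k = -560 (k = 16*(-35) = -560)
k*90 = -560*90 = -50400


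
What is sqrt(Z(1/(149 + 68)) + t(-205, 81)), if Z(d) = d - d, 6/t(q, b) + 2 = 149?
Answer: sqrt(2)/7 ≈ 0.20203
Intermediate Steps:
t(q, b) = 2/49 (t(q, b) = 6/(-2 + 149) = 6/147 = 6*(1/147) = 2/49)
Z(d) = 0
sqrt(Z(1/(149 + 68)) + t(-205, 81)) = sqrt(0 + 2/49) = sqrt(2/49) = sqrt(2)/7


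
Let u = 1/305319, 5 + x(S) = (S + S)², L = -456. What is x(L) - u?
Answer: 253945719740/305319 ≈ 8.3174e+5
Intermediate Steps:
x(S) = -5 + 4*S² (x(S) = -5 + (S + S)² = -5 + (2*S)² = -5 + 4*S²)
u = 1/305319 ≈ 3.2753e-6
x(L) - u = (-5 + 4*(-456)²) - 1*1/305319 = (-5 + 4*207936) - 1/305319 = (-5 + 831744) - 1/305319 = 831739 - 1/305319 = 253945719740/305319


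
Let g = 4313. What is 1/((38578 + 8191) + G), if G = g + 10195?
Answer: 1/61277 ≈ 1.6319e-5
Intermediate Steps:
G = 14508 (G = 4313 + 10195 = 14508)
1/((38578 + 8191) + G) = 1/((38578 + 8191) + 14508) = 1/(46769 + 14508) = 1/61277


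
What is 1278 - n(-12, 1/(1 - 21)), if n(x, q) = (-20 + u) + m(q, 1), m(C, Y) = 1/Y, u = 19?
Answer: 1278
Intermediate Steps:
n(x, q) = 0 (n(x, q) = (-20 + 19) + 1/1 = -1 + 1 = 0)
1278 - n(-12, 1/(1 - 21)) = 1278 - 1*0 = 1278 + 0 = 1278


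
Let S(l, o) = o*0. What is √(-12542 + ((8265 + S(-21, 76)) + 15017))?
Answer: 2*√2685 ≈ 103.63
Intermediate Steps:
S(l, o) = 0
√(-12542 + ((8265 + S(-21, 76)) + 15017)) = √(-12542 + ((8265 + 0) + 15017)) = √(-12542 + (8265 + 15017)) = √(-12542 + 23282) = √10740 = 2*√2685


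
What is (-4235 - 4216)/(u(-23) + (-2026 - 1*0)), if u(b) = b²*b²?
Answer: -2817/92605 ≈ -0.030420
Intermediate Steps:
u(b) = b⁴
(-4235 - 4216)/(u(-23) + (-2026 - 1*0)) = (-4235 - 4216)/((-23)⁴ + (-2026 - 1*0)) = -8451/(279841 + (-2026 + 0)) = -8451/(279841 - 2026) = -8451/277815 = -8451*1/277815 = -2817/92605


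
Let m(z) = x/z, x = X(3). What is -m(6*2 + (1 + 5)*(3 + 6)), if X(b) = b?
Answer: -1/22 ≈ -0.045455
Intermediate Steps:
x = 3
m(z) = 3/z
-m(6*2 + (1 + 5)*(3 + 6)) = -3/(6*2 + (1 + 5)*(3 + 6)) = -3/(12 + 6*9) = -3/(12 + 54) = -3/66 = -1*1/22 = -1/22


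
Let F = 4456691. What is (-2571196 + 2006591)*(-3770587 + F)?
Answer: -387377748920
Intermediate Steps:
(-2571196 + 2006591)*(-3770587 + F) = (-2571196 + 2006591)*(-3770587 + 4456691) = -564605*686104 = -387377748920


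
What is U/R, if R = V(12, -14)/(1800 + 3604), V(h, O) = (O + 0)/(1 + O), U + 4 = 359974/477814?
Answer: -3892166538/238907 ≈ -16292.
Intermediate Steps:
U = -775641/238907 (U = -4 + 359974/477814 = -4 + 359974*(1/477814) = -4 + 179987/238907 = -775641/238907 ≈ -3.2466)
V(h, O) = O/(1 + O)
R = 1/5018 (R = (-14/(1 - 14))/(1800 + 3604) = -14/(-13)/5404 = -14*(-1/13)*(1/5404) = (14/13)*(1/5404) = 1/5018 ≈ 0.00019928)
U/R = -775641/(238907*1/5018) = -775641/238907*5018 = -3892166538/238907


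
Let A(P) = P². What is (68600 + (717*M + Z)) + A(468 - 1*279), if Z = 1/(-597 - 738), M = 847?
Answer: 950012699/1335 ≈ 7.1162e+5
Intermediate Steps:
Z = -1/1335 (Z = 1/(-1335) = -1/1335 ≈ -0.00074906)
(68600 + (717*M + Z)) + A(468 - 1*279) = (68600 + (717*847 - 1/1335)) + (468 - 1*279)² = (68600 + (607299 - 1/1335)) + (468 - 279)² = (68600 + 810744164/1335) + 189² = 902325164/1335 + 35721 = 950012699/1335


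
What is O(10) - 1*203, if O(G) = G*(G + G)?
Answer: -3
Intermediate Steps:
O(G) = 2*G² (O(G) = G*(2*G) = 2*G²)
O(10) - 1*203 = 2*10² - 1*203 = 2*100 - 203 = 200 - 203 = -3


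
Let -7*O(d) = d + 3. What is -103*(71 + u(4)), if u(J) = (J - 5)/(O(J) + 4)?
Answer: -21836/3 ≈ -7278.7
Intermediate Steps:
O(d) = -3/7 - d/7 (O(d) = -(d + 3)/7 = -(3 + d)/7 = -3/7 - d/7)
u(J) = (-5 + J)/(25/7 - J/7) (u(J) = (J - 5)/((-3/7 - J/7) + 4) = (-5 + J)/(25/7 - J/7))
-103*(71 + u(4)) = -103*(71 + 7*(5 - 1*4)/(-25 + 4)) = -103*(71 + 7*(5 - 4)/(-21)) = -103*(71 + 7*(-1/21)*1) = -103*(71 - ⅓) = -103*212/3 = -21836/3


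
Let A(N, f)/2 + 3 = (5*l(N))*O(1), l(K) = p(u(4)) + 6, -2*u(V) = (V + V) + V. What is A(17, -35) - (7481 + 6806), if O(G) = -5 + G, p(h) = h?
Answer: -14293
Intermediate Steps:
u(V) = -3*V/2 (u(V) = -((V + V) + V)/2 = -(2*V + V)/2 = -3*V/2)
l(K) = 0 (l(K) = -3/2*4 + 6 = -6 + 6 = 0)
A(N, f) = -6 (A(N, f) = -6 + 2*((5*0)*(-5 + 1)) = -6 + 2*(0*(-4)) = -6 + 2*0 = -6 + 0 = -6)
A(17, -35) - (7481 + 6806) = -6 - (7481 + 6806) = -6 - 1*14287 = -6 - 14287 = -14293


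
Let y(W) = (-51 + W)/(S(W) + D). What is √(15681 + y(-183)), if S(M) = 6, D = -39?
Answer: √1898259/11 ≈ 125.25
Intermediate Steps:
y(W) = 17/11 - W/33 (y(W) = (-51 + W)/(6 - 39) = (-51 + W)/(-33) = (-51 + W)*(-1/33) = 17/11 - W/33)
√(15681 + y(-183)) = √(15681 + (17/11 - 1/33*(-183))) = √(15681 + (17/11 + 61/11)) = √(15681 + 78/11) = √(172569/11) = √1898259/11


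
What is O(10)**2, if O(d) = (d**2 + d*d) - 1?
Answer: 39601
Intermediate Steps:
O(d) = -1 + 2*d**2 (O(d) = (d**2 + d**2) - 1 = 2*d**2 - 1 = -1 + 2*d**2)
O(10)**2 = (-1 + 2*10**2)**2 = (-1 + 2*100)**2 = (-1 + 200)**2 = 199**2 = 39601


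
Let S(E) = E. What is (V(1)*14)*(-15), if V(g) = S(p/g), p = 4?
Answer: -840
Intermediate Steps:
V(g) = 4/g
(V(1)*14)*(-15) = ((4/1)*14)*(-15) = ((4*1)*14)*(-15) = (4*14)*(-15) = 56*(-15) = -840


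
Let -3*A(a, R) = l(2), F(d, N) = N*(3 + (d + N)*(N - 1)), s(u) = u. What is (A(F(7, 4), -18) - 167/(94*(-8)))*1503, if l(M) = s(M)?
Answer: -502503/752 ≈ -668.22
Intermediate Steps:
l(M) = M
F(d, N) = N*(3 + (-1 + N)*(N + d)) (F(d, N) = N*(3 + (N + d)*(-1 + N)) = N*(3 + (-1 + N)*(N + d)))
A(a, R) = -2/3 (A(a, R) = -1/3*2 = -2/3)
(A(F(7, 4), -18) - 167/(94*(-8)))*1503 = (-2/3 - 167/(94*(-8)))*1503 = (-2/3 - 167/(-752))*1503 = (-2/3 - 167*(-1/752))*1503 = (-2/3 + 167/752)*1503 = -1003/2256*1503 = -502503/752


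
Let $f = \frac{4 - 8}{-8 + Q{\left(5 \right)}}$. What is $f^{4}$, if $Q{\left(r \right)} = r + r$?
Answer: $16$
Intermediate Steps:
$Q{\left(r \right)} = 2 r$
$f = -2$ ($f = \frac{4 - 8}{-8 + 2 \cdot 5} = - \frac{4}{-8 + 10} = - \frac{4}{2} = \left(-4\right) \frac{1}{2} = -2$)
$f^{4} = \left(-2\right)^{4} = 16$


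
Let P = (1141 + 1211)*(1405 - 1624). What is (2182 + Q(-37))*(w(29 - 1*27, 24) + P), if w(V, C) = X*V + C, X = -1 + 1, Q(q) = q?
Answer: -1104812280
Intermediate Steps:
P = -515088 (P = 2352*(-219) = -515088)
X = 0
w(V, C) = C (w(V, C) = 0*V + C = 0 + C = C)
(2182 + Q(-37))*(w(29 - 1*27, 24) + P) = (2182 - 37)*(24 - 515088) = 2145*(-515064) = -1104812280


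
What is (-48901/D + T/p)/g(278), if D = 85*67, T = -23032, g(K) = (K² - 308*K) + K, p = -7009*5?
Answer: 316513661/321804847810 ≈ 0.00098356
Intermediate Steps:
p = -35045
g(K) = K² - 307*K
D = 5695
(-48901/D + T/p)/g(278) = (-48901/5695 - 23032/(-35045))/((278*(-307 + 278))) = (-48901*1/5695 - 23032*(-1/35045))/((278*(-29))) = (-48901/5695 + 23032/35045)/(-8062) = -316513661/39916255*(-1/8062) = 316513661/321804847810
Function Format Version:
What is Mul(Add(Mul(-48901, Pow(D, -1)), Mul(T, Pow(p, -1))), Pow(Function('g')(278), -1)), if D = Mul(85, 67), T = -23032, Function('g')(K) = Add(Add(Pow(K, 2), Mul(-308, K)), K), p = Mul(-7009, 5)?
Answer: Rational(316513661, 321804847810) ≈ 0.00098356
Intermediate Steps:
p = -35045
Function('g')(K) = Add(Pow(K, 2), Mul(-307, K))
D = 5695
Mul(Add(Mul(-48901, Pow(D, -1)), Mul(T, Pow(p, -1))), Pow(Function('g')(278), -1)) = Mul(Add(Mul(-48901, Pow(5695, -1)), Mul(-23032, Pow(-35045, -1))), Pow(Mul(278, Add(-307, 278)), -1)) = Mul(Add(Mul(-48901, Rational(1, 5695)), Mul(-23032, Rational(-1, 35045))), Pow(Mul(278, -29), -1)) = Mul(Add(Rational(-48901, 5695), Rational(23032, 35045)), Pow(-8062, -1)) = Mul(Rational(-316513661, 39916255), Rational(-1, 8062)) = Rational(316513661, 321804847810)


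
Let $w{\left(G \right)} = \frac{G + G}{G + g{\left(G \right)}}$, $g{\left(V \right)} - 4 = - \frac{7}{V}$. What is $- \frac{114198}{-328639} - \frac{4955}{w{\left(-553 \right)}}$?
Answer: $- \frac{35307000454799}{14357251993} \approx -2459.2$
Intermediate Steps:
$g{\left(V \right)} = 4 - \frac{7}{V}$
$w{\left(G \right)} = \frac{2 G}{4 + G - \frac{7}{G}}$ ($w{\left(G \right)} = \frac{G + G}{G + \left(4 - \frac{7}{G}\right)} = \frac{2 G}{4 + G - \frac{7}{G}}$)
$- \frac{114198}{-328639} - \frac{4955}{w{\left(-553 \right)}} = - \frac{114198}{-328639} - \frac{4955}{2 \left(-553\right)^{2} \frac{1}{-7 + \left(-553\right)^{2} + 4 \left(-553\right)}} = \left(-114198\right) \left(- \frac{1}{328639}\right) - \frac{4955}{2 \cdot 305809 \frac{1}{-7 + 305809 - 2212}} = \frac{114198}{328639} - \frac{4955}{2 \cdot 305809 \cdot \frac{1}{303590}} = \frac{114198}{328639} - \frac{4955}{\frac{43687}{21685}} = \frac{114198}{328639} - \frac{107449175}{43687} = - \frac{35307000454799}{14357251993}$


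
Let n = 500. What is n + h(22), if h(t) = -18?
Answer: 482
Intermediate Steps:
n + h(22) = 500 - 18 = 482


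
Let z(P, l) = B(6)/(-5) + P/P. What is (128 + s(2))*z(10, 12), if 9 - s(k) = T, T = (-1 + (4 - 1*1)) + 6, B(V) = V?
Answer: -129/5 ≈ -25.800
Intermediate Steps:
z(P, l) = -⅕ (z(P, l) = 6/(-5) + P/P = 6*(-⅕) + 1 = -6/5 + 1 = -⅕)
T = 8 (T = (-1 + (4 - 1)) + 6 = (-1 + 3) + 6 = 2 + 6 = 8)
s(k) = 1 (s(k) = 9 - 1*8 = 9 - 8 = 1)
(128 + s(2))*z(10, 12) = (128 + 1)*(-⅕) = 129*(-⅕) = -129/5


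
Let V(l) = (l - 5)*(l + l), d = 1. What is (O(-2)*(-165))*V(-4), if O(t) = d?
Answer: -11880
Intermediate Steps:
O(t) = 1
V(l) = 2*l*(-5 + l) (V(l) = (-5 + l)*(2*l) = 2*l*(-5 + l))
(O(-2)*(-165))*V(-4) = (1*(-165))*(2*(-4)*(-5 - 4)) = -330*(-4)*(-9) = -165*72 = -11880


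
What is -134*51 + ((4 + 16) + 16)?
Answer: -6798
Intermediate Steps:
-134*51 + ((4 + 16) + 16) = -6834 + (20 + 16) = -6834 + 36 = -6798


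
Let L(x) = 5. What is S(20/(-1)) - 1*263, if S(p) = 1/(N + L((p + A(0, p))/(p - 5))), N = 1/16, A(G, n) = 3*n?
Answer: -21287/81 ≈ -262.80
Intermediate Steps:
N = 1/16 ≈ 0.062500
S(p) = 16/81 (S(p) = 1/(1/16 + 5) = 1/(81/16) = 16/81)
S(20/(-1)) - 1*263 = 16/81 - 1*263 = 16/81 - 263 = -21287/81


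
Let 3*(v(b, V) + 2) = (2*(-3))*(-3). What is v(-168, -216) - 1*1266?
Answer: -1262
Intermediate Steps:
v(b, V) = 4 (v(b, V) = -2 + ((2*(-3))*(-3))/3 = -2 + (-6*(-3))/3 = -2 + (1/3)*18 = -2 + 6 = 4)
v(-168, -216) - 1*1266 = 4 - 1*1266 = 4 - 1266 = -1262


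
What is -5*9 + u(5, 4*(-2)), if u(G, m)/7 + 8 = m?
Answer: -157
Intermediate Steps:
u(G, m) = -56 + 7*m
-5*9 + u(5, 4*(-2)) = -5*9 + (-56 + 7*(4*(-2))) = -45 + (-56 + 7*(-8)) = -45 + (-56 - 56) = -45 - 112 = -157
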